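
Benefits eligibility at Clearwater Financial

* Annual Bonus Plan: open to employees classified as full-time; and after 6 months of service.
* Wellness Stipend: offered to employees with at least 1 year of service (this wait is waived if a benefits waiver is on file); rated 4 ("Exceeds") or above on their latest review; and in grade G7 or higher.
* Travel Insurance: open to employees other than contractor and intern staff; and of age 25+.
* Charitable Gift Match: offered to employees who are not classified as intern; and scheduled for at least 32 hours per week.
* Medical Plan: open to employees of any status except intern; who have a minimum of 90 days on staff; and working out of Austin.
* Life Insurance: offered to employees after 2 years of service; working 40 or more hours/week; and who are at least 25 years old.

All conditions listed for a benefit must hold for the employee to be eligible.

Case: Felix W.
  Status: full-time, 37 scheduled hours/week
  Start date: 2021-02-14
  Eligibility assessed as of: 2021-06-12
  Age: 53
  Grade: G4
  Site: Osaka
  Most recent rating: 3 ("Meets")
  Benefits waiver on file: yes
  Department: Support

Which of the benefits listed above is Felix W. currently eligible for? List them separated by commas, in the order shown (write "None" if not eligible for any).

Travel Insurance, Charitable Gift Match

Service from 2021-02-14 to 2021-06-12: 118 days.
Annual Bonus Plan — status full-time ✓; service 118 days < 6 months (≈180 days) ✗ → not eligible.
Wellness Stipend — benefits waiver on file ✓; rating 3 < 4 ✗ → not eligible.
Travel Insurance — status full-time ✓ (not excluded); age 53 ≥ 25 ✓ → eligible.
Charitable Gift Match — status full-time ✓ (not excluded); 37 hrs/wk ≥ 32 ✓ → eligible.
Medical Plan — status full-time ✓ (not excluded); service 118 days ≥ 90 days ✓; site Osaka ✗ (not Austin) → not eligible.
Life Insurance — service 118 days < 2 years (≈730 days) ✗ → not eligible.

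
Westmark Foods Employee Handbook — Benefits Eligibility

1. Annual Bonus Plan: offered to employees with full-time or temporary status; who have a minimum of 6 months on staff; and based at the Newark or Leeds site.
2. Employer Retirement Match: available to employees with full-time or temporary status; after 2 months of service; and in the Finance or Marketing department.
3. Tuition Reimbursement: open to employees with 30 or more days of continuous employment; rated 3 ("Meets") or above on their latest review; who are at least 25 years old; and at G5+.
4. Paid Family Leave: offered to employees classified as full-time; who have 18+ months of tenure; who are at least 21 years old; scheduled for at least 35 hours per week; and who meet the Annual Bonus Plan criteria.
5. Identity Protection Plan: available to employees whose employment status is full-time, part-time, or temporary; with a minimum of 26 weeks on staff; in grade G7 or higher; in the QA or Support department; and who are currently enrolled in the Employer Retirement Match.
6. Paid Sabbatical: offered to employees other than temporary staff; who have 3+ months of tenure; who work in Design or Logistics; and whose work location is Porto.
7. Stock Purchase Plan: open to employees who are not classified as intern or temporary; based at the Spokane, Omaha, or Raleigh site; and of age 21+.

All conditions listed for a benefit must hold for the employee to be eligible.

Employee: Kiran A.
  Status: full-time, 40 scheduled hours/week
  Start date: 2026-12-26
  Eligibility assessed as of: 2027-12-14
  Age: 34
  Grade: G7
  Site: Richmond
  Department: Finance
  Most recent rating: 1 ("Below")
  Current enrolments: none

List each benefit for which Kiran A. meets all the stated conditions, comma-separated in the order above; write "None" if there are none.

Service from 2026-12-26 to 2027-12-14: 353 days.
Annual Bonus Plan — status full-time ✓; service 353 days ≥ 6 months (≈180 days) ✓; site Richmond ✗ (not Newark or Leeds) → not eligible.
Employer Retirement Match — status full-time ✓; service 353 days ≥ 2 months (≈60 days) ✓; dept Finance ✓ → eligible.
Tuition Reimbursement — service 353 days ≥ 30 days ✓; rating 1 < 3 ✗ → not eligible.
Paid Family Leave — status full-time ✓; service 353 days < 18 months (≈540 days) ✗ → not eligible.
Identity Protection Plan — status full-time ✓; service 353 days ≥ 26 weeks (≈182 days) ✓; grade G7 ≥ G7 ✓; dept Finance ✗ → not eligible.
Paid Sabbatical — status full-time ✓ (not excluded); service 353 days ≥ 3 months (≈90 days) ✓; dept Finance ✗ → not eligible.
Stock Purchase Plan — status full-time ✓ (not excluded); site Richmond ✗ (not Spokane, Omaha, or Raleigh) → not eligible.

Employer Retirement Match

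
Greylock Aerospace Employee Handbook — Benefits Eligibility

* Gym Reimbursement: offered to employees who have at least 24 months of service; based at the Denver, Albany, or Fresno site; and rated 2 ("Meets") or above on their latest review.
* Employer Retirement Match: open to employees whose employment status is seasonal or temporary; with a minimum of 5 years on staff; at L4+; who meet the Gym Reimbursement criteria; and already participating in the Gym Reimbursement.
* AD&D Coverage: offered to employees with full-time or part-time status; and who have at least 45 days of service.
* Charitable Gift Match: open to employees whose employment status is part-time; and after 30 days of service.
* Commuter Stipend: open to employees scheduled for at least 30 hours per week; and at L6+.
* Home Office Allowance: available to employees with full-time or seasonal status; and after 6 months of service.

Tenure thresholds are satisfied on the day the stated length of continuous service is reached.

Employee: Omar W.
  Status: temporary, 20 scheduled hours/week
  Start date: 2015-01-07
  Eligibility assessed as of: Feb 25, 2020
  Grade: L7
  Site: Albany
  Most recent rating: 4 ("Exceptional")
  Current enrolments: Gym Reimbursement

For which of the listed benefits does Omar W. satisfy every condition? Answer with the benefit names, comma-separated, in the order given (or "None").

Service from 2015-01-07 to Feb 25, 2020: 1875 days.
Gym Reimbursement — service 1875 days ≥ 24 months (≈720 days) ✓; site Albany ✓; rating 4 ≥ 2 ✓ → eligible.
Employer Retirement Match — status temporary ✓; service 1875 days ≥ 5 years (≈1825 days) ✓; grade L7 ≥ L4 ✓; eligible for Gym Reimbursement ✓; enrolled in Gym Reimbursement ✓ → eligible.
AD&D Coverage — status temporary ✗ (requires full-time or part-time) → not eligible.
Charitable Gift Match — status temporary ✗ (requires part-time) → not eligible.
Commuter Stipend — 20 hrs/wk < 30 ✗ → not eligible.
Home Office Allowance — status temporary ✗ (requires full-time or seasonal) → not eligible.

Gym Reimbursement, Employer Retirement Match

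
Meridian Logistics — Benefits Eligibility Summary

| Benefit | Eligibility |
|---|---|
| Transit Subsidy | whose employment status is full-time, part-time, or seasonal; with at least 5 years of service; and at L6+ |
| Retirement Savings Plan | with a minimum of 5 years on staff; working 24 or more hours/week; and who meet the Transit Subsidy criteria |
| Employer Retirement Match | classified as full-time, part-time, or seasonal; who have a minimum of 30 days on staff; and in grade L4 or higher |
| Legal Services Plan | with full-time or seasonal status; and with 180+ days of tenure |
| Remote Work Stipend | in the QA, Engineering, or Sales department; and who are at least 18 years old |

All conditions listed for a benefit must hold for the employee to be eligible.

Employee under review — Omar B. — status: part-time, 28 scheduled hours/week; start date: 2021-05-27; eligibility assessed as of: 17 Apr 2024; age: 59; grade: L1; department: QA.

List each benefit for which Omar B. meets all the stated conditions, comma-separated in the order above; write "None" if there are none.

Remote Work Stipend

Service from 2021-05-27 to 17 Apr 2024: 1056 days.
Transit Subsidy — status part-time ✓; service 1056 days < 5 years (≈1825 days) ✗ → not eligible.
Retirement Savings Plan — service 1056 days < 5 years (≈1825 days) ✗ → not eligible.
Employer Retirement Match — status part-time ✓; service 1056 days ≥ 30 days ✓; grade L1 < L4 ✗ → not eligible.
Legal Services Plan — status part-time ✗ (requires full-time or seasonal) → not eligible.
Remote Work Stipend — dept QA ✓; age 59 ≥ 18 ✓ → eligible.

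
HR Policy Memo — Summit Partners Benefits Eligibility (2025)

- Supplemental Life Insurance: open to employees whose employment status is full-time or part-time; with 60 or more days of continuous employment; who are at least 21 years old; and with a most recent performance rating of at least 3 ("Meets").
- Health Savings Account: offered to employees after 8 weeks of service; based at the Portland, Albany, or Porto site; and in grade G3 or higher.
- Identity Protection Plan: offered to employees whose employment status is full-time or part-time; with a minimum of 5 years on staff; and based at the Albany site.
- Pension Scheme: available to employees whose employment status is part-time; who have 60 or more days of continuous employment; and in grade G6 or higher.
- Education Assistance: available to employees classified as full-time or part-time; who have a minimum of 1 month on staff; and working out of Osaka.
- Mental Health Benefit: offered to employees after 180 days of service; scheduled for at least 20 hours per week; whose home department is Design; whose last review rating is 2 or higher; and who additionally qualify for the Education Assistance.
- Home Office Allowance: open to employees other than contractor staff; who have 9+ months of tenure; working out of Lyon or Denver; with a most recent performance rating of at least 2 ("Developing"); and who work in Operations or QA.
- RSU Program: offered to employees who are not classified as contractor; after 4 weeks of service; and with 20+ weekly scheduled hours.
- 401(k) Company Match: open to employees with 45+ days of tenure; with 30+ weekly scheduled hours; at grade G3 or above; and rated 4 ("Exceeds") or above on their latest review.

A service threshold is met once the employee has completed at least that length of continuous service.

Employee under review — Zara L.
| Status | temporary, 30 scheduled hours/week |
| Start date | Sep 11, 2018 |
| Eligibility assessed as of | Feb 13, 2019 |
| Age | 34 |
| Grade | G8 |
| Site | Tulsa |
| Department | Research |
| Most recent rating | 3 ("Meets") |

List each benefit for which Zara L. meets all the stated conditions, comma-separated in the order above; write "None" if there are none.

Service from Sep 11, 2018 to Feb 13, 2019: 155 days.
Supplemental Life Insurance — status temporary ✗ (requires full-time or part-time) → not eligible.
Health Savings Account — service 155 days ≥ 8 weeks (≈56 days) ✓; site Tulsa ✗ (not Portland, Albany, or Porto) → not eligible.
Identity Protection Plan — status temporary ✗ (requires full-time or part-time) → not eligible.
Pension Scheme — status temporary ✗ (requires part-time) → not eligible.
Education Assistance — status temporary ✗ (requires full-time or part-time) → not eligible.
Mental Health Benefit — service 155 days < 180 days ✗ → not eligible.
Home Office Allowance — status temporary ✓ (not excluded); service 155 days < 9 months (≈270 days) ✗ → not eligible.
RSU Program — status temporary ✓ (not excluded); service 155 days ≥ 4 weeks (≈28 days) ✓; 30 hrs/wk ≥ 20 ✓ → eligible.
401(k) Company Match — service 155 days ≥ 45 days ✓; 30 hrs/wk ≥ 30 ✓; grade G8 ≥ G3 ✓; rating 3 < 4 ✗ → not eligible.

RSU Program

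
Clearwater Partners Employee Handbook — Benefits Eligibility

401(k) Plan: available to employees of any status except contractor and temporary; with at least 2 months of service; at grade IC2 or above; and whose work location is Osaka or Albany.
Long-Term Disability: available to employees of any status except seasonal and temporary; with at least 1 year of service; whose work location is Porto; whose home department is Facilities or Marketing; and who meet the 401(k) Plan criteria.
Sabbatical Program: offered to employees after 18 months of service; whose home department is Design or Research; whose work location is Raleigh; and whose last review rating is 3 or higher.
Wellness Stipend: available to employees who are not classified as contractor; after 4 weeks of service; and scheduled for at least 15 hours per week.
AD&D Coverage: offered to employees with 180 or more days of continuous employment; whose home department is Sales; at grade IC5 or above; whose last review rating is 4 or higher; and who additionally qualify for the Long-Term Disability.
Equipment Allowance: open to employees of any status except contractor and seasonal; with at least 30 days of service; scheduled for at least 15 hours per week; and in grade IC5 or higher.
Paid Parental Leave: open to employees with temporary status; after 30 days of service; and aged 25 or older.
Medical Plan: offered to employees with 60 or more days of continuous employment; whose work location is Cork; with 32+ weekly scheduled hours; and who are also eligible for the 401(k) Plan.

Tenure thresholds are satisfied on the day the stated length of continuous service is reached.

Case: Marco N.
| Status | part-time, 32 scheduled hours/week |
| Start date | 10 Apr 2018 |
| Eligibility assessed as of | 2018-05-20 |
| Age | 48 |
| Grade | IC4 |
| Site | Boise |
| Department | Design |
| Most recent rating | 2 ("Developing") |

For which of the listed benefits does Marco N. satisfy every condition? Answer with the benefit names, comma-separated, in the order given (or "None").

Wellness Stipend

Service from 10 Apr 2018 to 2018-05-20: 40 days.
401(k) Plan — status part-time ✓ (not excluded); service 40 days < 2 months (≈60 days) ✗ → not eligible.
Long-Term Disability — status part-time ✓ (not excluded); service 40 days < 1 year (≈365 days) ✗ → not eligible.
Sabbatical Program — service 40 days < 18 months (≈540 days) ✗ → not eligible.
Wellness Stipend — status part-time ✓ (not excluded); service 40 days ≥ 4 weeks (≈28 days) ✓; 32 hrs/wk ≥ 15 ✓ → eligible.
AD&D Coverage — service 40 days < 180 days ✗ → not eligible.
Equipment Allowance — status part-time ✓ (not excluded); service 40 days ≥ 30 days ✓; 32 hrs/wk ≥ 15 ✓; grade IC4 < IC5 ✗ → not eligible.
Paid Parental Leave — status part-time ✗ (requires temporary) → not eligible.
Medical Plan — service 40 days < 60 days ✗ → not eligible.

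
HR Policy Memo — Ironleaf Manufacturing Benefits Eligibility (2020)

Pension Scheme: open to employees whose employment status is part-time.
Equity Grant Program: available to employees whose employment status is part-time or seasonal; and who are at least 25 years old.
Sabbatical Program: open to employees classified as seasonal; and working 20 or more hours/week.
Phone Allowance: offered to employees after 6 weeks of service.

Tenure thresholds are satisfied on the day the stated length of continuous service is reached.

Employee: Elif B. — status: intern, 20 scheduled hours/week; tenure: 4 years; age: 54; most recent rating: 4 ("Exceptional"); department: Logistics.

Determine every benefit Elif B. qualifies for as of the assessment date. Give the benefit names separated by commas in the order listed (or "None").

Phone Allowance

Pension Scheme — status intern ✗ (requires part-time) → not eligible.
Equity Grant Program — status intern ✗ (requires part-time or seasonal) → not eligible.
Sabbatical Program — status intern ✗ (requires seasonal) → not eligible.
Phone Allowance — service 4 years ≥ 6 weeks (≈42 days) ✓ → eligible.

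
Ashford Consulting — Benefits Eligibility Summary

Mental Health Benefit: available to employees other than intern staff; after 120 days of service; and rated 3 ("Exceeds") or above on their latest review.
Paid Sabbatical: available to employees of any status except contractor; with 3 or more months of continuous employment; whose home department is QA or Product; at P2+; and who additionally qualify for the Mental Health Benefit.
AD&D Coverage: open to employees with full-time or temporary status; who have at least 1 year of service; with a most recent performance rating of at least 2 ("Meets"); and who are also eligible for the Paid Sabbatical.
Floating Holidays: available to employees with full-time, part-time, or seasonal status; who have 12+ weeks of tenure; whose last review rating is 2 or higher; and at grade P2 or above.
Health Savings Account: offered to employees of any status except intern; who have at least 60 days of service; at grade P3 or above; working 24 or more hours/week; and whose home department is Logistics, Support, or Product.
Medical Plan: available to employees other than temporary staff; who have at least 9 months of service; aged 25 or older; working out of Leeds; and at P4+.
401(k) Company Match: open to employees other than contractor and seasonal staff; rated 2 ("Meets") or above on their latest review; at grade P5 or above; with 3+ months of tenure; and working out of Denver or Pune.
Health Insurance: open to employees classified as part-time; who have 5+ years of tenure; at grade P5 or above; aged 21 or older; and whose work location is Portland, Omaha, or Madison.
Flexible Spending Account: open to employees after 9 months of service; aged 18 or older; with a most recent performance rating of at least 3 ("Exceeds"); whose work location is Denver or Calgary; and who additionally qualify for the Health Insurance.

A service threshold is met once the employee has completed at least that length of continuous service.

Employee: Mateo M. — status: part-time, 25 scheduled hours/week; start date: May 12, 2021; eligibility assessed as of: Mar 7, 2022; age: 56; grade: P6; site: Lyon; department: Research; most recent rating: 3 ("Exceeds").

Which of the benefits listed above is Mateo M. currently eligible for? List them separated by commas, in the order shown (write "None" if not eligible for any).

Service from May 12, 2021 to Mar 7, 2022: 299 days.
Mental Health Benefit — status part-time ✓ (not excluded); service 299 days ≥ 120 days ✓; rating 3 ≥ 3 ✓ → eligible.
Paid Sabbatical — status part-time ✓ (not excluded); service 299 days ≥ 3 months (≈90 days) ✓; dept Research ✗ → not eligible.
AD&D Coverage — status part-time ✗ (requires full-time or temporary) → not eligible.
Floating Holidays — status part-time ✓; service 299 days ≥ 12 weeks (≈84 days) ✓; rating 3 ≥ 2 ✓; grade P6 ≥ P2 ✓ → eligible.
Health Savings Account — status part-time ✓ (not excluded); service 299 days ≥ 60 days ✓; grade P6 ≥ P3 ✓; 25 hrs/wk ≥ 24 ✓; dept Research ✗ → not eligible.
Medical Plan — status part-time ✓ (not excluded); service 299 days ≥ 9 months (≈270 days) ✓; age 56 ≥ 25 ✓; site Lyon ✗ (not Leeds) → not eligible.
401(k) Company Match — status part-time ✓ (not excluded); rating 3 ≥ 2 ✓; grade P6 ≥ P5 ✓; service 299 days ≥ 3 months (≈90 days) ✓; site Lyon ✗ (not Denver or Pune) → not eligible.
Health Insurance — status part-time ✓; service 299 days < 5 years (≈1825 days) ✗ → not eligible.
Flexible Spending Account — service 299 days ≥ 9 months (≈270 days) ✓; age 56 ≥ 18 ✓; rating 3 ≥ 3 ✓; site Lyon ✗ (not Denver or Calgary) → not eligible.

Mental Health Benefit, Floating Holidays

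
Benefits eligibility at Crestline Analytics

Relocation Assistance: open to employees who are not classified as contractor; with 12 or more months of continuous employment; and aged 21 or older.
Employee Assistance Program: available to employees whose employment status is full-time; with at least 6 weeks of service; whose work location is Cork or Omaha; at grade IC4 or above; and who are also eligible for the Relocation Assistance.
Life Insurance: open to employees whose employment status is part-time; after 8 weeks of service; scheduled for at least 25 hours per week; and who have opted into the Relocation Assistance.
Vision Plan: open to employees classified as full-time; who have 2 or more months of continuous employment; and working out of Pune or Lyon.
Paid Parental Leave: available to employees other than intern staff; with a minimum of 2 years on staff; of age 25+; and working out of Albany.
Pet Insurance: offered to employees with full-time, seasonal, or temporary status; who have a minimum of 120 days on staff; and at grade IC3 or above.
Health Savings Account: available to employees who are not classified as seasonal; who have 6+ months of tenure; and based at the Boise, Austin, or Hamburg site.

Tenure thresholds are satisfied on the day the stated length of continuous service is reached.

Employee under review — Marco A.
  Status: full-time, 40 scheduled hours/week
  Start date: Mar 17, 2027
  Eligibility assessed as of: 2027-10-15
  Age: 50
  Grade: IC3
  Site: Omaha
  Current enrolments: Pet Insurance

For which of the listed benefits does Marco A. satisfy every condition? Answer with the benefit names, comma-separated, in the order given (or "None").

Service from Mar 17, 2027 to 2027-10-15: 212 days.
Relocation Assistance — status full-time ✓ (not excluded); service 212 days < 12 months (≈360 days) ✗ → not eligible.
Employee Assistance Program — status full-time ✓; service 212 days ≥ 6 weeks (≈42 days) ✓; site Omaha ✓; grade IC3 < IC4 ✗ → not eligible.
Life Insurance — status full-time ✗ (requires part-time) → not eligible.
Vision Plan — status full-time ✓; service 212 days ≥ 2 months (≈60 days) ✓; site Omaha ✗ (not Pune or Lyon) → not eligible.
Paid Parental Leave — status full-time ✓ (not excluded); service 212 days < 2 years (≈730 days) ✗ → not eligible.
Pet Insurance — status full-time ✓; service 212 days ≥ 120 days ✓; grade IC3 ≥ IC3 ✓ → eligible.
Health Savings Account — status full-time ✓ (not excluded); service 212 days ≥ 6 months (≈180 days) ✓; site Omaha ✗ (not Boise, Austin, or Hamburg) → not eligible.

Pet Insurance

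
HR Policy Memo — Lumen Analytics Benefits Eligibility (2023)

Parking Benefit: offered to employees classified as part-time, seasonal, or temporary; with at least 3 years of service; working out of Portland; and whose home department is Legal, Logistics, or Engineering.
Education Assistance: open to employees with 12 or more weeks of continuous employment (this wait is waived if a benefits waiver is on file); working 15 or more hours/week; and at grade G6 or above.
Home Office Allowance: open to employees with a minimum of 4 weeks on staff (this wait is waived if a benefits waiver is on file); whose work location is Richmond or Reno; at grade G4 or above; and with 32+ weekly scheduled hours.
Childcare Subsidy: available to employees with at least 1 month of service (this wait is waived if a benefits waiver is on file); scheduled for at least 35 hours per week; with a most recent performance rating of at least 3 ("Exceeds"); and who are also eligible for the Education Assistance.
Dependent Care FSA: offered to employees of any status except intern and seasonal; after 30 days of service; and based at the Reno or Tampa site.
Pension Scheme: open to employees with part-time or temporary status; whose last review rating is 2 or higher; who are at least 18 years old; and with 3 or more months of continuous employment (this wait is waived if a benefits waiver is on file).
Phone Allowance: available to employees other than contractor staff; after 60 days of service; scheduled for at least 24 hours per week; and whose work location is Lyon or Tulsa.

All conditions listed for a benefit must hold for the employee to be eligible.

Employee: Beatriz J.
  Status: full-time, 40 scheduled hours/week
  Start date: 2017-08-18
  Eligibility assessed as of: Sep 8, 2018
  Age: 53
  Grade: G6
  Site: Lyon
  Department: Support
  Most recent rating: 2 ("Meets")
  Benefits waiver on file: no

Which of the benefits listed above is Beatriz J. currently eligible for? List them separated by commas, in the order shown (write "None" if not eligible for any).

Education Assistance, Phone Allowance

Service from 2017-08-18 to Sep 8, 2018: 386 days.
Parking Benefit — status full-time ✗ (requires part-time, seasonal, or temporary) → not eligible.
Education Assistance — no waiver, service 386 days ≥ 12 weeks (≈84 days) ✓; 40 hrs/wk ≥ 15 ✓; grade G6 ≥ G6 ✓ → eligible.
Home Office Allowance — no waiver, service 386 days ≥ 4 weeks (≈28 days) ✓; site Lyon ✗ (not Richmond or Reno) → not eligible.
Childcare Subsidy — no waiver, service 386 days ≥ 1 month (≈30 days) ✓; 40 hrs/wk ≥ 35 ✓; rating 2 < 3 ✗ → not eligible.
Dependent Care FSA — status full-time ✓ (not excluded); service 386 days ≥ 30 days ✓; site Lyon ✗ (not Reno or Tampa) → not eligible.
Pension Scheme — status full-time ✗ (requires part-time or temporary) → not eligible.
Phone Allowance — status full-time ✓ (not excluded); service 386 days ≥ 60 days ✓; 40 hrs/wk ≥ 24 ✓; site Lyon ✓ → eligible.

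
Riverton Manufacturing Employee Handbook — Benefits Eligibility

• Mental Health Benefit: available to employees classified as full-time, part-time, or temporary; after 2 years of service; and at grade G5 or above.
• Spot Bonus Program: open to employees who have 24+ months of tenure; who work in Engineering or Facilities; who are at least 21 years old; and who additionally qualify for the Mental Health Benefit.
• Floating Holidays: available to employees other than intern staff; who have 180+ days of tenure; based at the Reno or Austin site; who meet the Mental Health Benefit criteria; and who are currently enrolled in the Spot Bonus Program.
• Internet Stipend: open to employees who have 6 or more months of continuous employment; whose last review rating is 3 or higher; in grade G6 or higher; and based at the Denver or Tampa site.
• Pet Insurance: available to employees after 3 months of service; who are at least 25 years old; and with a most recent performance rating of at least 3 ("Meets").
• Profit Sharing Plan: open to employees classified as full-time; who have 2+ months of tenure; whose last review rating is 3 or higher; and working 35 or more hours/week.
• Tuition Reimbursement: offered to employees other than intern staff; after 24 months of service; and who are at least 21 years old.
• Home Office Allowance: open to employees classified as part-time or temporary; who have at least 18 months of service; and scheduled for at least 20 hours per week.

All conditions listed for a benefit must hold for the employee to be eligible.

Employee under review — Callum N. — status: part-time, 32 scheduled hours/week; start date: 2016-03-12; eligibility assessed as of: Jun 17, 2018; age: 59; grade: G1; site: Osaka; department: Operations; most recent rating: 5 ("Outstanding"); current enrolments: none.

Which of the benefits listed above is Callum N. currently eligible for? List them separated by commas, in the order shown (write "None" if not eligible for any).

Pet Insurance, Tuition Reimbursement, Home Office Allowance

Service from 2016-03-12 to Jun 17, 2018: 827 days.
Mental Health Benefit — status part-time ✓; service 827 days ≥ 2 years (≈730 days) ✓; grade G1 < G5 ✗ → not eligible.
Spot Bonus Program — service 827 days ≥ 24 months (≈720 days) ✓; dept Operations ✗ → not eligible.
Floating Holidays — status part-time ✓ (not excluded); service 827 days ≥ 180 days ✓; site Osaka ✗ (not Reno or Austin) → not eligible.
Internet Stipend — service 827 days ≥ 6 months (≈180 days) ✓; rating 5 ≥ 3 ✓; grade G1 < G6 ✗ → not eligible.
Pet Insurance — service 827 days ≥ 3 months (≈90 days) ✓; age 59 ≥ 25 ✓; rating 5 ≥ 3 ✓ → eligible.
Profit Sharing Plan — status part-time ✗ (requires full-time) → not eligible.
Tuition Reimbursement — status part-time ✓ (not excluded); service 827 days ≥ 24 months (≈720 days) ✓; age 59 ≥ 21 ✓ → eligible.
Home Office Allowance — status part-time ✓; service 827 days ≥ 18 months (≈540 days) ✓; 32 hrs/wk ≥ 20 ✓ → eligible.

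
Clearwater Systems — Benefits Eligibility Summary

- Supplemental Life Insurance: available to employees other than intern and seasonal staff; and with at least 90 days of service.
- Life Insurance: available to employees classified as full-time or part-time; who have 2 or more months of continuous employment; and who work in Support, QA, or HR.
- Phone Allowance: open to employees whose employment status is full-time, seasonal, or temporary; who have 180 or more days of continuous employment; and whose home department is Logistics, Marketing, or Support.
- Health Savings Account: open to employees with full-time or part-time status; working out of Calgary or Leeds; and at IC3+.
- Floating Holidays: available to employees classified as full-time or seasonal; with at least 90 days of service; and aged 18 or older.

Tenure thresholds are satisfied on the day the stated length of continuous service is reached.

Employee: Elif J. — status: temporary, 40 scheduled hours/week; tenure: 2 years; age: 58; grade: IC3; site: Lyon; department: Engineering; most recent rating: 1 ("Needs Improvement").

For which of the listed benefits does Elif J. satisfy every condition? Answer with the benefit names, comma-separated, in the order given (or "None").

Supplemental Life Insurance

Supplemental Life Insurance — status temporary ✓ (not excluded); service 2 years ≥ 90 days ✓ → eligible.
Life Insurance — status temporary ✗ (requires full-time or part-time) → not eligible.
Phone Allowance — status temporary ✓; service 2 years ≥ 180 days ✓; dept Engineering ✗ → not eligible.
Health Savings Account — status temporary ✗ (requires full-time or part-time) → not eligible.
Floating Holidays — status temporary ✗ (requires full-time or seasonal) → not eligible.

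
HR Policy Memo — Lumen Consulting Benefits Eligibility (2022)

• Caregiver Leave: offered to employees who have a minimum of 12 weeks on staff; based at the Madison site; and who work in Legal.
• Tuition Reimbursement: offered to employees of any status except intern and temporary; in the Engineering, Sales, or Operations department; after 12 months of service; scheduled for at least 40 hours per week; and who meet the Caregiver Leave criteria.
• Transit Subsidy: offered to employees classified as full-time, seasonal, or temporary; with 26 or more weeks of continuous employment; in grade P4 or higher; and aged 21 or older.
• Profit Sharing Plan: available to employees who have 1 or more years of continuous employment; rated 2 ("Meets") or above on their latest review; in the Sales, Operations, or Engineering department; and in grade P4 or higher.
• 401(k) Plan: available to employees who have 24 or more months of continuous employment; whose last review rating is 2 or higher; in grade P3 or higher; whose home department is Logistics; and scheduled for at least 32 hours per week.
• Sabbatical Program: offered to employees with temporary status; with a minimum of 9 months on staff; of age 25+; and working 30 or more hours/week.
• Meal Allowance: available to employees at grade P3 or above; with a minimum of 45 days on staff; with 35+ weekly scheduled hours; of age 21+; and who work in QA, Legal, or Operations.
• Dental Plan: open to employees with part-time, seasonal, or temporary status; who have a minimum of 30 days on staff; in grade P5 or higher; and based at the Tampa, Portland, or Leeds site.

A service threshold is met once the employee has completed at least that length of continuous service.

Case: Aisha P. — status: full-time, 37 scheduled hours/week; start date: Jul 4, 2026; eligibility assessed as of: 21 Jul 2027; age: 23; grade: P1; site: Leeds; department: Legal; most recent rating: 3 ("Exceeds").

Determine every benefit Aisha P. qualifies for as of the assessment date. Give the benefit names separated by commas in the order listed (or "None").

None

Service from Jul 4, 2026 to 21 Jul 2027: 382 days.
Caregiver Leave — service 382 days ≥ 12 weeks (≈84 days) ✓; site Leeds ✗ (not Madison) → not eligible.
Tuition Reimbursement — status full-time ✓ (not excluded); dept Legal ✗ → not eligible.
Transit Subsidy — status full-time ✓; service 382 days ≥ 26 weeks (≈182 days) ✓; grade P1 < P4 ✗ → not eligible.
Profit Sharing Plan — service 382 days ≥ 1 year (≈365 days) ✓; rating 3 ≥ 2 ✓; dept Legal ✗ → not eligible.
401(k) Plan — service 382 days < 24 months (≈720 days) ✗ → not eligible.
Sabbatical Program — status full-time ✗ (requires temporary) → not eligible.
Meal Allowance — grade P1 < P3 ✗ → not eligible.
Dental Plan — status full-time ✗ (requires part-time, seasonal, or temporary) → not eligible.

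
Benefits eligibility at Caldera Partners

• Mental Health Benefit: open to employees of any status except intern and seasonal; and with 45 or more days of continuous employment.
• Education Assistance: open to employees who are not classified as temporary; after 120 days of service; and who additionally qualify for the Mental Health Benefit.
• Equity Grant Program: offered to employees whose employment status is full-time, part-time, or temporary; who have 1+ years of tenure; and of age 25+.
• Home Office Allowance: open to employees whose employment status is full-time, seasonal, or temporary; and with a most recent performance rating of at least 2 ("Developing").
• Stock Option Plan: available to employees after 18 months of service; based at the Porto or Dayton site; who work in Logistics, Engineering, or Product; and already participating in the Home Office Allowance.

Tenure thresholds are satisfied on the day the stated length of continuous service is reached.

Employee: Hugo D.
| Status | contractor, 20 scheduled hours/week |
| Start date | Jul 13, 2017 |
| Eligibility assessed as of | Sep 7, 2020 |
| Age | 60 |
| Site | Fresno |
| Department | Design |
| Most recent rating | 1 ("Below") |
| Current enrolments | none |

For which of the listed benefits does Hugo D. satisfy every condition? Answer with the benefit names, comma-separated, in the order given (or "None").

Service from Jul 13, 2017 to Sep 7, 2020: 1152 days.
Mental Health Benefit — status contractor ✓ (not excluded); service 1152 days ≥ 45 days ✓ → eligible.
Education Assistance — status contractor ✓ (not excluded); service 1152 days ≥ 120 days ✓; eligible for Mental Health Benefit ✓ → eligible.
Equity Grant Program — status contractor ✗ (requires full-time, part-time, or temporary) → not eligible.
Home Office Allowance — status contractor ✗ (requires full-time, seasonal, or temporary) → not eligible.
Stock Option Plan — service 1152 days ≥ 18 months (≈540 days) ✓; site Fresno ✗ (not Porto or Dayton) → not eligible.

Mental Health Benefit, Education Assistance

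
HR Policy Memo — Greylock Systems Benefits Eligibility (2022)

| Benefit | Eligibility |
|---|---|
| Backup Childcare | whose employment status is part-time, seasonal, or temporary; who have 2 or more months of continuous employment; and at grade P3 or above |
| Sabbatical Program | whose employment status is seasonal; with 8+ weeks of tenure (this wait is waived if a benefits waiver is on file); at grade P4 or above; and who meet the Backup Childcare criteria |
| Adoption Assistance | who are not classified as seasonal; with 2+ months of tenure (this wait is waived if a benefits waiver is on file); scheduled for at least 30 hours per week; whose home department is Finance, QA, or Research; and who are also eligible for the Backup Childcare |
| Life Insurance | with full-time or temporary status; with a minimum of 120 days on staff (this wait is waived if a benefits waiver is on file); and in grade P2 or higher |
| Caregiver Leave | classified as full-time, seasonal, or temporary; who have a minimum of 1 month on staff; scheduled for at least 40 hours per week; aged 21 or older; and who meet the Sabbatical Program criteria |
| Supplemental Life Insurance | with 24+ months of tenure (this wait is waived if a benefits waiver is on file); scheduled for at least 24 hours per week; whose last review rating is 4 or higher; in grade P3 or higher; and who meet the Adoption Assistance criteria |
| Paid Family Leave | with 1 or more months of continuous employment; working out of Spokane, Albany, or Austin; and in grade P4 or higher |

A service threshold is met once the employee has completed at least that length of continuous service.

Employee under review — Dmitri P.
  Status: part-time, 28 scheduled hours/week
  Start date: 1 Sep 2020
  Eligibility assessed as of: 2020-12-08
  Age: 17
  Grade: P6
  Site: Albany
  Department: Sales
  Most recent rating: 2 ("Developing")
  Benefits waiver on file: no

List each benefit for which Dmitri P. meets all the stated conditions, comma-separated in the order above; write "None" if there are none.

Service from 1 Sep 2020 to 2020-12-08: 98 days.
Backup Childcare — status part-time ✓; service 98 days ≥ 2 months (≈60 days) ✓; grade P6 ≥ P3 ✓ → eligible.
Sabbatical Program — status part-time ✗ (requires seasonal) → not eligible.
Adoption Assistance — status part-time ✓ (not excluded); no waiver, service 98 days ≥ 2 months (≈60 days) ✓; 28 hrs/wk < 30 ✗ → not eligible.
Life Insurance — status part-time ✗ (requires full-time or temporary) → not eligible.
Caregiver Leave — status part-time ✗ (requires full-time, seasonal, or temporary) → not eligible.
Supplemental Life Insurance — no waiver, service 98 days < 24 months (≈720 days) ✗ → not eligible.
Paid Family Leave — service 98 days ≥ 1 month (≈30 days) ✓; site Albany ✓; grade P6 ≥ P4 ✓ → eligible.

Backup Childcare, Paid Family Leave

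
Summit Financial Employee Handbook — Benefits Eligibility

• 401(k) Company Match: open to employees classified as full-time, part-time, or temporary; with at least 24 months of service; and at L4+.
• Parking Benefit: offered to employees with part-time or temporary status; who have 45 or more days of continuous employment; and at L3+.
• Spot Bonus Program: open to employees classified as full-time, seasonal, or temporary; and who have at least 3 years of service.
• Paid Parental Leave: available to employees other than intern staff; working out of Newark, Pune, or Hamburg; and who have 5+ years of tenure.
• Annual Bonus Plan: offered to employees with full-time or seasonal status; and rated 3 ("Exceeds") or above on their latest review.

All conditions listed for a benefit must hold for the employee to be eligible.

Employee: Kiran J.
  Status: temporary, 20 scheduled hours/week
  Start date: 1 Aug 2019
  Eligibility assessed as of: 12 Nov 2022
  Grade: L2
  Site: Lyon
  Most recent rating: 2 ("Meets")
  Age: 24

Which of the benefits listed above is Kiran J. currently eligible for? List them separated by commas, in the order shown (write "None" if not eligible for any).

Spot Bonus Program

Service from 1 Aug 2019 to 12 Nov 2022: 1199 days.
401(k) Company Match — status temporary ✓; service 1199 days ≥ 24 months (≈720 days) ✓; grade L2 < L4 ✗ → not eligible.
Parking Benefit — status temporary ✓; service 1199 days ≥ 45 days ✓; grade L2 < L3 ✗ → not eligible.
Spot Bonus Program — status temporary ✓; service 1199 days ≥ 3 years (≈1095 days) ✓ → eligible.
Paid Parental Leave — status temporary ✓ (not excluded); site Lyon ✗ (not Newark, Pune, or Hamburg) → not eligible.
Annual Bonus Plan — status temporary ✗ (requires full-time or seasonal) → not eligible.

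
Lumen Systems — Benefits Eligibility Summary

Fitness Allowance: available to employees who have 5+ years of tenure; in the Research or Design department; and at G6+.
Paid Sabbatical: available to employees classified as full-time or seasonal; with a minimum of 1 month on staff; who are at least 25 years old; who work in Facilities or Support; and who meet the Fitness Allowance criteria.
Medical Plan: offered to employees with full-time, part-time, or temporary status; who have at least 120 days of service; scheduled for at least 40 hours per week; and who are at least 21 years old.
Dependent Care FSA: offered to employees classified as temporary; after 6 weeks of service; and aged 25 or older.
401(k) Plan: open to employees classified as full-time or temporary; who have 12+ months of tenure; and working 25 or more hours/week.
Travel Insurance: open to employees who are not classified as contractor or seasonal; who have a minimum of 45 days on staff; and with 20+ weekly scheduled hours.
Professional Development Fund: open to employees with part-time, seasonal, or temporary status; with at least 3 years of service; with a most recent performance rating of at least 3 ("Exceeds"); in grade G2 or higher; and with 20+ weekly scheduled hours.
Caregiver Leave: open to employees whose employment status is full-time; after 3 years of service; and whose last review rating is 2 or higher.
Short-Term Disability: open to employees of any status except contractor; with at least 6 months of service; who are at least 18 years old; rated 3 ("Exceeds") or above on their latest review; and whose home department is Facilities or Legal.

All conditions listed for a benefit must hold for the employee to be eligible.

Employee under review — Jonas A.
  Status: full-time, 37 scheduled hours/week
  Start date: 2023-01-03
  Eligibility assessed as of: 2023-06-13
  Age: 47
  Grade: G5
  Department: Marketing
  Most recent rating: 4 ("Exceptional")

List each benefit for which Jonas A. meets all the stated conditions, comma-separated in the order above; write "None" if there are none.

Service from 2023-01-03 to 2023-06-13: 161 days.
Fitness Allowance — service 161 days < 5 years (≈1825 days) ✗ → not eligible.
Paid Sabbatical — status full-time ✓; service 161 days ≥ 1 month (≈30 days) ✓; age 47 ≥ 25 ✓; dept Marketing ✗ → not eligible.
Medical Plan — status full-time ✓; service 161 days ≥ 120 days ✓; 37 hrs/wk < 40 ✗ → not eligible.
Dependent Care FSA — status full-time ✗ (requires temporary) → not eligible.
401(k) Plan — status full-time ✓; service 161 days < 12 months (≈360 days) ✗ → not eligible.
Travel Insurance — status full-time ✓ (not excluded); service 161 days ≥ 45 days ✓; 37 hrs/wk ≥ 20 ✓ → eligible.
Professional Development Fund — status full-time ✗ (requires part-time, seasonal, or temporary) → not eligible.
Caregiver Leave — status full-time ✓; service 161 days < 3 years (≈1095 days) ✗ → not eligible.
Short-Term Disability — status full-time ✓ (not excluded); service 161 days < 6 months (≈180 days) ✗ → not eligible.

Travel Insurance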